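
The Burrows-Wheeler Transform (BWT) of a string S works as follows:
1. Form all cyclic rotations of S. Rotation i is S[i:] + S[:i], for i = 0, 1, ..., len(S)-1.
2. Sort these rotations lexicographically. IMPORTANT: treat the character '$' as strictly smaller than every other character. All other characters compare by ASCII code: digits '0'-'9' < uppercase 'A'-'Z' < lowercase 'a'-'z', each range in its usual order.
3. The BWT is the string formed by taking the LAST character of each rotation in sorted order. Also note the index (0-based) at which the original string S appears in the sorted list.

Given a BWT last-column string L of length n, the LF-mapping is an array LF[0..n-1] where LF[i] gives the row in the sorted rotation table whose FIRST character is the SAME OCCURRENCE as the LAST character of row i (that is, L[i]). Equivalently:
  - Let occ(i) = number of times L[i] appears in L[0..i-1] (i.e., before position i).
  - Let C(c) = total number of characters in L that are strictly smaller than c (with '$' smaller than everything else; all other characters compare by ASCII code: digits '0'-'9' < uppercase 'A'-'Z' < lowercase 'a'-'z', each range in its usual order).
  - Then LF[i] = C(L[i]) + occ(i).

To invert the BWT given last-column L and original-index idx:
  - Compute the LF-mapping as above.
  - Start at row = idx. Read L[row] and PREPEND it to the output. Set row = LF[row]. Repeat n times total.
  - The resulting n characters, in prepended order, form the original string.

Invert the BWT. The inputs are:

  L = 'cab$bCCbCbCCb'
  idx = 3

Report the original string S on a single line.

LF mapping: 12 6 7 0 8 1 2 9 3 10 4 5 11
Walk LF starting at row 3, prepending L[row]:
  step 1: row=3, L[3]='$', prepend. Next row=LF[3]=0
  step 2: row=0, L[0]='c', prepend. Next row=LF[0]=12
  step 3: row=12, L[12]='b', prepend. Next row=LF[12]=11
  step 4: row=11, L[11]='C', prepend. Next row=LF[11]=5
  step 5: row=5, L[5]='C', prepend. Next row=LF[5]=1
  step 6: row=1, L[1]='a', prepend. Next row=LF[1]=6
  step 7: row=6, L[6]='C', prepend. Next row=LF[6]=2
  step 8: row=2, L[2]='b', prepend. Next row=LF[2]=7
  step 9: row=7, L[7]='b', prepend. Next row=LF[7]=9
  step 10: row=9, L[9]='b', prepend. Next row=LF[9]=10
  step 11: row=10, L[10]='C', prepend. Next row=LF[10]=4
  step 12: row=4, L[4]='b', prepend. Next row=LF[4]=8
  step 13: row=8, L[8]='C', prepend. Next row=LF[8]=3
Reversed output: CbCbbbCaCCbc$

Answer: CbCbbbCaCCbc$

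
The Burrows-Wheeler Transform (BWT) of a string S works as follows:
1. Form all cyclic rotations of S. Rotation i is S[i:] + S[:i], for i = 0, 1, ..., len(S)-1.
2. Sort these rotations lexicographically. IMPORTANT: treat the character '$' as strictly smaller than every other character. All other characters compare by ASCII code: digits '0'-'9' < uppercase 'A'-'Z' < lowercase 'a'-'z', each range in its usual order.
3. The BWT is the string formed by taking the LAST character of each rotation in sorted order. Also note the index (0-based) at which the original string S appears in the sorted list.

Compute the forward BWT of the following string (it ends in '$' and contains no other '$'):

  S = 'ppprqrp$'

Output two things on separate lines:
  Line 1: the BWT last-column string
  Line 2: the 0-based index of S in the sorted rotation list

Answer: pr$pprqp
2

Derivation:
All 8 rotations (rotation i = S[i:]+S[:i]):
  rot[0] = ppprqrp$
  rot[1] = pprqrp$p
  rot[2] = prqrp$pp
  rot[3] = rqrp$ppp
  rot[4] = qrp$pppr
  rot[5] = rp$ppprq
  rot[6] = p$ppprqr
  rot[7] = $ppprqrp
Sorted (with $ < everything):
  sorted[0] = $ppprqrp  (last char: 'p')
  sorted[1] = p$ppprqr  (last char: 'r')
  sorted[2] = ppprqrp$  (last char: '$')
  sorted[3] = pprqrp$p  (last char: 'p')
  sorted[4] = prqrp$pp  (last char: 'p')
  sorted[5] = qrp$pppr  (last char: 'r')
  sorted[6] = rp$ppprq  (last char: 'q')
  sorted[7] = rqrp$ppp  (last char: 'p')
Last column: pr$pprqp
Original string S is at sorted index 2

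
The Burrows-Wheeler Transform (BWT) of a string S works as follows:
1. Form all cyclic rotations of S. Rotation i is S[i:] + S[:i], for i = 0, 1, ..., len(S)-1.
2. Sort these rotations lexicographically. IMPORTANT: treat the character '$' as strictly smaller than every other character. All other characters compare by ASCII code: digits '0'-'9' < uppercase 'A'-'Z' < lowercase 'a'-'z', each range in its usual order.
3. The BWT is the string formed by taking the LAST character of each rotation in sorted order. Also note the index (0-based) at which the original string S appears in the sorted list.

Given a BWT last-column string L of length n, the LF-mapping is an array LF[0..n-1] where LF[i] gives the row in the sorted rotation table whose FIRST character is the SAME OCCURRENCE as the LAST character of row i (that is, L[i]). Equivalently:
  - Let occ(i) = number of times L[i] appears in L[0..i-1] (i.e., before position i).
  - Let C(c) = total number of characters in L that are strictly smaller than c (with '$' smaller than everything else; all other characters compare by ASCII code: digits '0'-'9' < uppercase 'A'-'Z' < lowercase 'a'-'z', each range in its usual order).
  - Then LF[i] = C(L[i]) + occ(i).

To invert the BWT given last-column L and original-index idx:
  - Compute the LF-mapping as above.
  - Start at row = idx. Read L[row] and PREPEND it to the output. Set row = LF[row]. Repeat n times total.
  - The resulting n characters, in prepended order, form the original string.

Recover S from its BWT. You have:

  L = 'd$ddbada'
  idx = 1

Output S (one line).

Answer: adaddbd$

Derivation:
LF mapping: 4 0 5 6 3 1 7 2
Walk LF starting at row 1, prepending L[row]:
  step 1: row=1, L[1]='$', prepend. Next row=LF[1]=0
  step 2: row=0, L[0]='d', prepend. Next row=LF[0]=4
  step 3: row=4, L[4]='b', prepend. Next row=LF[4]=3
  step 4: row=3, L[3]='d', prepend. Next row=LF[3]=6
  step 5: row=6, L[6]='d', prepend. Next row=LF[6]=7
  step 6: row=7, L[7]='a', prepend. Next row=LF[7]=2
  step 7: row=2, L[2]='d', prepend. Next row=LF[2]=5
  step 8: row=5, L[5]='a', prepend. Next row=LF[5]=1
Reversed output: adaddbd$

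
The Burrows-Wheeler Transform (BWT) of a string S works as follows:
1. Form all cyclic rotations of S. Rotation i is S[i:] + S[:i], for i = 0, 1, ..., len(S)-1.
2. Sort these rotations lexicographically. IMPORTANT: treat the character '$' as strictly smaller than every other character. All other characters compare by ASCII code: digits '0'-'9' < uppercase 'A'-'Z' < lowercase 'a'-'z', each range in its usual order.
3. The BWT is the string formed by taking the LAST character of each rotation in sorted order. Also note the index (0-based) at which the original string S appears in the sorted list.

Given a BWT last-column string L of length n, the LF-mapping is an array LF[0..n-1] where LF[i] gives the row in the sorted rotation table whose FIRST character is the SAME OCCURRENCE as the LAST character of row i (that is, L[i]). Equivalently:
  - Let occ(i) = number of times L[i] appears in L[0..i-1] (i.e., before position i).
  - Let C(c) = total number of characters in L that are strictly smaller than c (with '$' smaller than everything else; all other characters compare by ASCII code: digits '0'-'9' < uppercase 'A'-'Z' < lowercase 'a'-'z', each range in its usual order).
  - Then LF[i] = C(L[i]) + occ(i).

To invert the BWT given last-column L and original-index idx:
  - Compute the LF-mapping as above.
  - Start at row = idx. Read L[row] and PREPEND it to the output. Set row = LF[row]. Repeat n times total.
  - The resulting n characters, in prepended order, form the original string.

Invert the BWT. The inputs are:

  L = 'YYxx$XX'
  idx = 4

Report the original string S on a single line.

Answer: YXxXxY$

Derivation:
LF mapping: 3 4 5 6 0 1 2
Walk LF starting at row 4, prepending L[row]:
  step 1: row=4, L[4]='$', prepend. Next row=LF[4]=0
  step 2: row=0, L[0]='Y', prepend. Next row=LF[0]=3
  step 3: row=3, L[3]='x', prepend. Next row=LF[3]=6
  step 4: row=6, L[6]='X', prepend. Next row=LF[6]=2
  step 5: row=2, L[2]='x', prepend. Next row=LF[2]=5
  step 6: row=5, L[5]='X', prepend. Next row=LF[5]=1
  step 7: row=1, L[1]='Y', prepend. Next row=LF[1]=4
Reversed output: YXxXxY$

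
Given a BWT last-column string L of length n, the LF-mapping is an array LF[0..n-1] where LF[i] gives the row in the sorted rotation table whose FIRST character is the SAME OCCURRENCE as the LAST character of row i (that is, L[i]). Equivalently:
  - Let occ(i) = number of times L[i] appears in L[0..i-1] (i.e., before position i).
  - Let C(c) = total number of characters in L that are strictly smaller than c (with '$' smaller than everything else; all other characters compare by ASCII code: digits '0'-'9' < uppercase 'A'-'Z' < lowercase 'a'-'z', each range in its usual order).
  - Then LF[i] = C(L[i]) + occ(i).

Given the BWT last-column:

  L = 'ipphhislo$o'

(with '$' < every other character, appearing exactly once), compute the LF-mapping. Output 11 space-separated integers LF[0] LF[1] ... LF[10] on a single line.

Answer: 3 8 9 1 2 4 10 5 6 0 7

Derivation:
Char counts: '$':1, 'h':2, 'i':2, 'l':1, 'o':2, 'p':2, 's':1
C (first-col start): C('$')=0, C('h')=1, C('i')=3, C('l')=5, C('o')=6, C('p')=8, C('s')=10
L[0]='i': occ=0, LF[0]=C('i')+0=3+0=3
L[1]='p': occ=0, LF[1]=C('p')+0=8+0=8
L[2]='p': occ=1, LF[2]=C('p')+1=8+1=9
L[3]='h': occ=0, LF[3]=C('h')+0=1+0=1
L[4]='h': occ=1, LF[4]=C('h')+1=1+1=2
L[5]='i': occ=1, LF[5]=C('i')+1=3+1=4
L[6]='s': occ=0, LF[6]=C('s')+0=10+0=10
L[7]='l': occ=0, LF[7]=C('l')+0=5+0=5
L[8]='o': occ=0, LF[8]=C('o')+0=6+0=6
L[9]='$': occ=0, LF[9]=C('$')+0=0+0=0
L[10]='o': occ=1, LF[10]=C('o')+1=6+1=7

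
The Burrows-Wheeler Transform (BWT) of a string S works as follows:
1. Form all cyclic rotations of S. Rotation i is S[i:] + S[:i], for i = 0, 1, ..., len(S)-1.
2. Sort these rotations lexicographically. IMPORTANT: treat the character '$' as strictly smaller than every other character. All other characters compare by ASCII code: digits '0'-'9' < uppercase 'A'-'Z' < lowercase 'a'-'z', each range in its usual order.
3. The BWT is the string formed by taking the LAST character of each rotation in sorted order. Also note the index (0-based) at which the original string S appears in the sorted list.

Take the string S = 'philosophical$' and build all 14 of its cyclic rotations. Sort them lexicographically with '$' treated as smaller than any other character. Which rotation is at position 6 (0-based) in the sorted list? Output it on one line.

Answer: ilosophical$ph

Derivation:
All 14 rotations (rotation i = S[i:]+S[:i]):
  rot[0] = philosophical$
  rot[1] = hilosophical$p
  rot[2] = ilosophical$ph
  rot[3] = losophical$phi
  rot[4] = osophical$phil
  rot[5] = sophical$philo
  rot[6] = ophical$philos
  rot[7] = phical$philoso
  rot[8] = hical$philosop
  rot[9] = ical$philosoph
  rot[10] = cal$philosophi
  rot[11] = al$philosophic
  rot[12] = l$philosophica
  rot[13] = $philosophical
Sorted (with $ < everything):
  sorted[0] = $philosophical
  sorted[1] = al$philosophic
  sorted[2] = cal$philosophi
  sorted[3] = hical$philosop
  sorted[4] = hilosophical$p
  sorted[5] = ical$philosoph
  sorted[6] = ilosophical$ph
  sorted[7] = l$philosophica
  sorted[8] = losophical$phi
  sorted[9] = ophical$philos
  sorted[10] = osophical$phil
  sorted[11] = phical$philoso
  sorted[12] = philosophical$
  sorted[13] = sophical$philo
sorted[6] = ilosophical$ph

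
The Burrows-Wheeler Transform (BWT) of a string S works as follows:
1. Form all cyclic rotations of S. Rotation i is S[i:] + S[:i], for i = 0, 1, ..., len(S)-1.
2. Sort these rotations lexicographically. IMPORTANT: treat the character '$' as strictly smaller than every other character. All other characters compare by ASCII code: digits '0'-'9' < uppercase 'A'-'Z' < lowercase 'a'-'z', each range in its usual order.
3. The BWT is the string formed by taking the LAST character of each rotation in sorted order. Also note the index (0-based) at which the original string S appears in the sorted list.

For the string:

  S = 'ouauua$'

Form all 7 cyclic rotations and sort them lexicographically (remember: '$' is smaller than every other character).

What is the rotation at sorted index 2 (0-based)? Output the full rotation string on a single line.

All 7 rotations (rotation i = S[i:]+S[:i]):
  rot[0] = ouauua$
  rot[1] = uauua$o
  rot[2] = auua$ou
  rot[3] = uua$oua
  rot[4] = ua$ouau
  rot[5] = a$ouauu
  rot[6] = $ouauua
Sorted (with $ < everything):
  sorted[0] = $ouauua
  sorted[1] = a$ouauu
  sorted[2] = auua$ou
  sorted[3] = ouauua$
  sorted[4] = ua$ouau
  sorted[5] = uauua$o
  sorted[6] = uua$oua
sorted[2] = auua$ou

Answer: auua$ou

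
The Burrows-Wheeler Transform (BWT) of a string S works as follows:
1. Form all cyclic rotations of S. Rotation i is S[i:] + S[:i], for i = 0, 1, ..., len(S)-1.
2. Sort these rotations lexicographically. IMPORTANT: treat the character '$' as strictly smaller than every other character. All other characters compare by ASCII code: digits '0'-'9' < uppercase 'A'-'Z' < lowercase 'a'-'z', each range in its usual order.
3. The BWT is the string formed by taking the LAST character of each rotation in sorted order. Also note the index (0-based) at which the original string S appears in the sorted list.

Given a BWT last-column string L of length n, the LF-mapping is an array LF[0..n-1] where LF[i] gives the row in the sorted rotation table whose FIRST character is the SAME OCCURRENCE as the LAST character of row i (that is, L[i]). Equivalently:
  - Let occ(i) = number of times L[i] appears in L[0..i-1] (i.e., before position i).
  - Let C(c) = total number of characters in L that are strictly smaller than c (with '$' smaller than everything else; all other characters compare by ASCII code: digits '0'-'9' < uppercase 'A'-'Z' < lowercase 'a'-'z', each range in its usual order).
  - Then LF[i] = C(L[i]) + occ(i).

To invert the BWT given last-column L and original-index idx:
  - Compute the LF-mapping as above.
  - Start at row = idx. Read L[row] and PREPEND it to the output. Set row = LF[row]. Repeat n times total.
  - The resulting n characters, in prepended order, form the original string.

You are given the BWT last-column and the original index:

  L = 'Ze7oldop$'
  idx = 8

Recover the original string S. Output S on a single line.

Answer: poodle7Z$

Derivation:
LF mapping: 2 4 1 6 5 3 7 8 0
Walk LF starting at row 8, prepending L[row]:
  step 1: row=8, L[8]='$', prepend. Next row=LF[8]=0
  step 2: row=0, L[0]='Z', prepend. Next row=LF[0]=2
  step 3: row=2, L[2]='7', prepend. Next row=LF[2]=1
  step 4: row=1, L[1]='e', prepend. Next row=LF[1]=4
  step 5: row=4, L[4]='l', prepend. Next row=LF[4]=5
  step 6: row=5, L[5]='d', prepend. Next row=LF[5]=3
  step 7: row=3, L[3]='o', prepend. Next row=LF[3]=6
  step 8: row=6, L[6]='o', prepend. Next row=LF[6]=7
  step 9: row=7, L[7]='p', prepend. Next row=LF[7]=8
Reversed output: poodle7Z$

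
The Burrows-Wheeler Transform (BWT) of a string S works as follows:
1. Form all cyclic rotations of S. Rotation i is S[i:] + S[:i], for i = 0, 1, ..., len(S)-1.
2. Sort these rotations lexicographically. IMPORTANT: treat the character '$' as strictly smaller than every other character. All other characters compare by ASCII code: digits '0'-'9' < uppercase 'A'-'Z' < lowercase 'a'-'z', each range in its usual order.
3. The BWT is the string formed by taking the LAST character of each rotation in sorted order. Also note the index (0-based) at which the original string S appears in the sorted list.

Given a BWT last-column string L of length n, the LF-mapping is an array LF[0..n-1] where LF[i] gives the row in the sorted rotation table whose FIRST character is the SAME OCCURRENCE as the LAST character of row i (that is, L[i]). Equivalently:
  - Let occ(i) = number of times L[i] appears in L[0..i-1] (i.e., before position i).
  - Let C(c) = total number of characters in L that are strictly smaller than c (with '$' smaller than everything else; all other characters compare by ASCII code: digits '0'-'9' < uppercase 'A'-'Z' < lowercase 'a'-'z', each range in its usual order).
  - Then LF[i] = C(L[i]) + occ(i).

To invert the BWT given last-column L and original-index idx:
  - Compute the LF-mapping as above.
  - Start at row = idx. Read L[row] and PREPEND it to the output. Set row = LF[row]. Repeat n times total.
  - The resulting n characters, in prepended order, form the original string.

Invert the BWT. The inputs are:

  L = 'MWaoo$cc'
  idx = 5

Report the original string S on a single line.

Answer: cocoaWM$

Derivation:
LF mapping: 1 2 3 6 7 0 4 5
Walk LF starting at row 5, prepending L[row]:
  step 1: row=5, L[5]='$', prepend. Next row=LF[5]=0
  step 2: row=0, L[0]='M', prepend. Next row=LF[0]=1
  step 3: row=1, L[1]='W', prepend. Next row=LF[1]=2
  step 4: row=2, L[2]='a', prepend. Next row=LF[2]=3
  step 5: row=3, L[3]='o', prepend. Next row=LF[3]=6
  step 6: row=6, L[6]='c', prepend. Next row=LF[6]=4
  step 7: row=4, L[4]='o', prepend. Next row=LF[4]=7
  step 8: row=7, L[7]='c', prepend. Next row=LF[7]=5
Reversed output: cocoaWM$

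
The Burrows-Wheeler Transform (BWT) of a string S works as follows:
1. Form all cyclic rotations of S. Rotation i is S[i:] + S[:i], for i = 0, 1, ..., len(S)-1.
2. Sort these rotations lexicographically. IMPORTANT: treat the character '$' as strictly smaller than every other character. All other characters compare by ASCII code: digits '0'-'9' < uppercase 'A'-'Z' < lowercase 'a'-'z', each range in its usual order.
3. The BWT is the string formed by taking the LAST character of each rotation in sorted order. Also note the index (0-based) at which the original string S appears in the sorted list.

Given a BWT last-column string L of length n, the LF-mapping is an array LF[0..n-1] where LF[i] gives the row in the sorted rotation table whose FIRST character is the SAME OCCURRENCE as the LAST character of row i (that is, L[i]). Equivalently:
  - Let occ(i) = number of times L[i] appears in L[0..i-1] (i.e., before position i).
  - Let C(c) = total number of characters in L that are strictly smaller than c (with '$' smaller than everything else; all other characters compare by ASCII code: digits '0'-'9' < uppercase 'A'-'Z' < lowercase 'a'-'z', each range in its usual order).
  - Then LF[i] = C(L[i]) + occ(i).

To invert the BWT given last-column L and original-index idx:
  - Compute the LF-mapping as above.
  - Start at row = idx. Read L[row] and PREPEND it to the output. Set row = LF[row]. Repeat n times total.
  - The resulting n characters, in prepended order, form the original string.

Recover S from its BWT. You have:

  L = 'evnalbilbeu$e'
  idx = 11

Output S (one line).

Answer: unbelievable$

Derivation:
LF mapping: 4 12 10 1 8 2 7 9 3 5 11 0 6
Walk LF starting at row 11, prepending L[row]:
  step 1: row=11, L[11]='$', prepend. Next row=LF[11]=0
  step 2: row=0, L[0]='e', prepend. Next row=LF[0]=4
  step 3: row=4, L[4]='l', prepend. Next row=LF[4]=8
  step 4: row=8, L[8]='b', prepend. Next row=LF[8]=3
  step 5: row=3, L[3]='a', prepend. Next row=LF[3]=1
  step 6: row=1, L[1]='v', prepend. Next row=LF[1]=12
  step 7: row=12, L[12]='e', prepend. Next row=LF[12]=6
  step 8: row=6, L[6]='i', prepend. Next row=LF[6]=7
  step 9: row=7, L[7]='l', prepend. Next row=LF[7]=9
  step 10: row=9, L[9]='e', prepend. Next row=LF[9]=5
  step 11: row=5, L[5]='b', prepend. Next row=LF[5]=2
  step 12: row=2, L[2]='n', prepend. Next row=LF[2]=10
  step 13: row=10, L[10]='u', prepend. Next row=LF[10]=11
Reversed output: unbelievable$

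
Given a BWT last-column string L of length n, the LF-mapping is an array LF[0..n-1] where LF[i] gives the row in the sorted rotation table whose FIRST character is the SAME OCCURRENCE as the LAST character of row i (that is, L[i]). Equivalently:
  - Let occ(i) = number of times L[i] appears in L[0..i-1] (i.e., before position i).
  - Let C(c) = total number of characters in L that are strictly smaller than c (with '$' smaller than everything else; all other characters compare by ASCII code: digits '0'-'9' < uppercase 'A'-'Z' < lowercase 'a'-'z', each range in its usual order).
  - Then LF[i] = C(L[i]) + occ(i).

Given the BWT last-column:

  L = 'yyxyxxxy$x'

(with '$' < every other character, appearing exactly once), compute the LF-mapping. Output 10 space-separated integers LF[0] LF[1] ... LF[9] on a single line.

Char counts: '$':1, 'x':5, 'y':4
C (first-col start): C('$')=0, C('x')=1, C('y')=6
L[0]='y': occ=0, LF[0]=C('y')+0=6+0=6
L[1]='y': occ=1, LF[1]=C('y')+1=6+1=7
L[2]='x': occ=0, LF[2]=C('x')+0=1+0=1
L[3]='y': occ=2, LF[3]=C('y')+2=6+2=8
L[4]='x': occ=1, LF[4]=C('x')+1=1+1=2
L[5]='x': occ=2, LF[5]=C('x')+2=1+2=3
L[6]='x': occ=3, LF[6]=C('x')+3=1+3=4
L[7]='y': occ=3, LF[7]=C('y')+3=6+3=9
L[8]='$': occ=0, LF[8]=C('$')+0=0+0=0
L[9]='x': occ=4, LF[9]=C('x')+4=1+4=5

Answer: 6 7 1 8 2 3 4 9 0 5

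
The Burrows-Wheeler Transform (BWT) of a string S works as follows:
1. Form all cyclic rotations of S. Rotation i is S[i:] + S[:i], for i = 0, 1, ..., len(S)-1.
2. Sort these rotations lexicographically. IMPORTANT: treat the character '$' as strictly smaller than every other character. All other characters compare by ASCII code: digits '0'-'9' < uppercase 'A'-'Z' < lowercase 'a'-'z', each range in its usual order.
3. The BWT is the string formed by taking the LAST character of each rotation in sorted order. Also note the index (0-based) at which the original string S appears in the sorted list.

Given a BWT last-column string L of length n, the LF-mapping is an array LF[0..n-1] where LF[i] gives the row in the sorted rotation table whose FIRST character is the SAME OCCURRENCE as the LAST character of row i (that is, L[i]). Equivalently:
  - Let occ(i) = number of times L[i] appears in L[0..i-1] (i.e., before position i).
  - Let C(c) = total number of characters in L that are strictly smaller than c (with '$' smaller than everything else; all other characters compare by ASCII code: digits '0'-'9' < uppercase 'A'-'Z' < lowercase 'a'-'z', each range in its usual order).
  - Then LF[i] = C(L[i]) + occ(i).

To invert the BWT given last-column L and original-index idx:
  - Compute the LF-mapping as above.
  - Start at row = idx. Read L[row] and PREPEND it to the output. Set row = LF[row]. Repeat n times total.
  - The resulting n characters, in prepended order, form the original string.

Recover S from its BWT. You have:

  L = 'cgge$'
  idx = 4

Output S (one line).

LF mapping: 1 3 4 2 0
Walk LF starting at row 4, prepending L[row]:
  step 1: row=4, L[4]='$', prepend. Next row=LF[4]=0
  step 2: row=0, L[0]='c', prepend. Next row=LF[0]=1
  step 3: row=1, L[1]='g', prepend. Next row=LF[1]=3
  step 4: row=3, L[3]='e', prepend. Next row=LF[3]=2
  step 5: row=2, L[2]='g', prepend. Next row=LF[2]=4
Reversed output: gegc$

Answer: gegc$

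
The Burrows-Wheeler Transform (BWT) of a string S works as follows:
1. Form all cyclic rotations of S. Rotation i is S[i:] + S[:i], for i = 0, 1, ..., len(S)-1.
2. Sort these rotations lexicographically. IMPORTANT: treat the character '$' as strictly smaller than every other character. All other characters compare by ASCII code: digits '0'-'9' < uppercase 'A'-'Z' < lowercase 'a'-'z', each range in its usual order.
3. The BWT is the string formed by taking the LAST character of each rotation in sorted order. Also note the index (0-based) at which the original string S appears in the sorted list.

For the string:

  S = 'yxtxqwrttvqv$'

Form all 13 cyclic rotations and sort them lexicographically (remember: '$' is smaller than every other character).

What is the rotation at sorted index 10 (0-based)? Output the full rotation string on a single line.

All 13 rotations (rotation i = S[i:]+S[:i]):
  rot[0] = yxtxqwrttvqv$
  rot[1] = xtxqwrttvqv$y
  rot[2] = txqwrttvqv$yx
  rot[3] = xqwrttvqv$yxt
  rot[4] = qwrttvqv$yxtx
  rot[5] = wrttvqv$yxtxq
  rot[6] = rttvqv$yxtxqw
  rot[7] = ttvqv$yxtxqwr
  rot[8] = tvqv$yxtxqwrt
  rot[9] = vqv$yxtxqwrtt
  rot[10] = qv$yxtxqwrttv
  rot[11] = v$yxtxqwrttvq
  rot[12] = $yxtxqwrttvqv
Sorted (with $ < everything):
  sorted[0] = $yxtxqwrttvqv
  sorted[1] = qv$yxtxqwrttv
  sorted[2] = qwrttvqv$yxtx
  sorted[3] = rttvqv$yxtxqw
  sorted[4] = ttvqv$yxtxqwr
  sorted[5] = tvqv$yxtxqwrt
  sorted[6] = txqwrttvqv$yx
  sorted[7] = v$yxtxqwrttvq
  sorted[8] = vqv$yxtxqwrtt
  sorted[9] = wrttvqv$yxtxq
  sorted[10] = xqwrttvqv$yxt
  sorted[11] = xtxqwrttvqv$y
  sorted[12] = yxtxqwrttvqv$
sorted[10] = xqwrttvqv$yxt

Answer: xqwrttvqv$yxt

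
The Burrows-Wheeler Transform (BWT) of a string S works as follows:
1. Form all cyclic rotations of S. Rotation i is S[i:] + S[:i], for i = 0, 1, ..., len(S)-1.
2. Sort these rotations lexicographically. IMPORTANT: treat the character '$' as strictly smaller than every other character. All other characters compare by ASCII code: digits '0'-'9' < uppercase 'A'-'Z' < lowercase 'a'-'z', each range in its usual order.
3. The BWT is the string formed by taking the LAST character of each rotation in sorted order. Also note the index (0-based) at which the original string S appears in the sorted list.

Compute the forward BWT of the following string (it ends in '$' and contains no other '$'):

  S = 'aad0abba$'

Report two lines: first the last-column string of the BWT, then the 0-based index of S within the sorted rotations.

Answer: adb$0abaa
3

Derivation:
All 9 rotations (rotation i = S[i:]+S[:i]):
  rot[0] = aad0abba$
  rot[1] = ad0abba$a
  rot[2] = d0abba$aa
  rot[3] = 0abba$aad
  rot[4] = abba$aad0
  rot[5] = bba$aad0a
  rot[6] = ba$aad0ab
  rot[7] = a$aad0abb
  rot[8] = $aad0abba
Sorted (with $ < everything):
  sorted[0] = $aad0abba  (last char: 'a')
  sorted[1] = 0abba$aad  (last char: 'd')
  sorted[2] = a$aad0abb  (last char: 'b')
  sorted[3] = aad0abba$  (last char: '$')
  sorted[4] = abba$aad0  (last char: '0')
  sorted[5] = ad0abba$a  (last char: 'a')
  sorted[6] = ba$aad0ab  (last char: 'b')
  sorted[7] = bba$aad0a  (last char: 'a')
  sorted[8] = d0abba$aa  (last char: 'a')
Last column: adb$0abaa
Original string S is at sorted index 3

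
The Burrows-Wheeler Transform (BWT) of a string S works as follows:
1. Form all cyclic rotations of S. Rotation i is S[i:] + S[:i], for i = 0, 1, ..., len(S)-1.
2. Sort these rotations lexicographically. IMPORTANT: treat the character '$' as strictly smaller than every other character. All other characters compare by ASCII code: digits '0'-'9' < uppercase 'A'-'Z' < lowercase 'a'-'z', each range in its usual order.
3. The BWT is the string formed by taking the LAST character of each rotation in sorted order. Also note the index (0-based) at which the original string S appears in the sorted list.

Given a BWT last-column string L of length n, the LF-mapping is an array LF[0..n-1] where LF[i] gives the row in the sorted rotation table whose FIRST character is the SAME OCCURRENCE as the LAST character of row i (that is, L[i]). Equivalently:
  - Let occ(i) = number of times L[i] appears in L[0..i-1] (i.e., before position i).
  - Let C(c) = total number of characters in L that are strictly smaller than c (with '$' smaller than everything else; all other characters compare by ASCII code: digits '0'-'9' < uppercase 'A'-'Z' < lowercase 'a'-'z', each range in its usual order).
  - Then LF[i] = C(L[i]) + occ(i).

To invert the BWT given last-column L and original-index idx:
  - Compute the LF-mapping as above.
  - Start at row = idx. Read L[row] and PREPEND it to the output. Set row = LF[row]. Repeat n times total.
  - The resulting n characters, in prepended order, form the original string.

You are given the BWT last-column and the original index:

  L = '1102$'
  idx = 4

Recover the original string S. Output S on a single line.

LF mapping: 2 3 1 4 0
Walk LF starting at row 4, prepending L[row]:
  step 1: row=4, L[4]='$', prepend. Next row=LF[4]=0
  step 2: row=0, L[0]='1', prepend. Next row=LF[0]=2
  step 3: row=2, L[2]='0', prepend. Next row=LF[2]=1
  step 4: row=1, L[1]='1', prepend. Next row=LF[1]=3
  step 5: row=3, L[3]='2', prepend. Next row=LF[3]=4
Reversed output: 2101$

Answer: 2101$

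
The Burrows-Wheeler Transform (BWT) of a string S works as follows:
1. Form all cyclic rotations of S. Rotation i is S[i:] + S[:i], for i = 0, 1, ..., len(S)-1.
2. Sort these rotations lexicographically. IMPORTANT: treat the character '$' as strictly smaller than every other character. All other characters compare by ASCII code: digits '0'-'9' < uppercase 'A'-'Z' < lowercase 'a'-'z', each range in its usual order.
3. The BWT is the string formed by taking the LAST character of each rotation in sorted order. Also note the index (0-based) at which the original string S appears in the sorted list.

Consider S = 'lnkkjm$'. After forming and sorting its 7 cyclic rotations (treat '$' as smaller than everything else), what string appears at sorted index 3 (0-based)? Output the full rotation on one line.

Answer: kkjm$ln

Derivation:
All 7 rotations (rotation i = S[i:]+S[:i]):
  rot[0] = lnkkjm$
  rot[1] = nkkjm$l
  rot[2] = kkjm$ln
  rot[3] = kjm$lnk
  rot[4] = jm$lnkk
  rot[5] = m$lnkkj
  rot[6] = $lnkkjm
Sorted (with $ < everything):
  sorted[0] = $lnkkjm
  sorted[1] = jm$lnkk
  sorted[2] = kjm$lnk
  sorted[3] = kkjm$ln
  sorted[4] = lnkkjm$
  sorted[5] = m$lnkkj
  sorted[6] = nkkjm$l
sorted[3] = kkjm$ln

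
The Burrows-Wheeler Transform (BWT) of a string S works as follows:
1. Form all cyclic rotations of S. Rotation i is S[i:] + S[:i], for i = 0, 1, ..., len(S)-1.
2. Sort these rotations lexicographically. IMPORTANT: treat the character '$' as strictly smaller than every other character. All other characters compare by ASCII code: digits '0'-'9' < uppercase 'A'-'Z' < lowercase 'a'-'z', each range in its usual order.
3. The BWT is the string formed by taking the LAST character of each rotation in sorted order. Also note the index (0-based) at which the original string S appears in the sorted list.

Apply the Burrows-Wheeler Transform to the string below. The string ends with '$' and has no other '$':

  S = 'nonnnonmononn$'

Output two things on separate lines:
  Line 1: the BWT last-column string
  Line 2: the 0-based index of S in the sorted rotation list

All 14 rotations (rotation i = S[i:]+S[:i]):
  rot[0] = nonnnonmononn$
  rot[1] = onnnonmononn$n
  rot[2] = nnnonmononn$no
  rot[3] = nnonmononn$non
  rot[4] = nonmononn$nonn
  rot[5] = onmononn$nonnn
  rot[6] = nmononn$nonnno
  rot[7] = mononn$nonnnon
  rot[8] = ononn$nonnnonm
  rot[9] = nonn$nonnnonmo
  rot[10] = onn$nonnnonmon
  rot[11] = nn$nonnnonmono
  rot[12] = n$nonnnonmonon
  rot[13] = $nonnnonmononn
Sorted (with $ < everything):
  sorted[0] = $nonnnonmononn  (last char: 'n')
  sorted[1] = mononn$nonnnon  (last char: 'n')
  sorted[2] = n$nonnnonmonon  (last char: 'n')
  sorted[3] = nmononn$nonnno  (last char: 'o')
  sorted[4] = nn$nonnnonmono  (last char: 'o')
  sorted[5] = nnnonmononn$no  (last char: 'o')
  sorted[6] = nnonmononn$non  (last char: 'n')
  sorted[7] = nonmononn$nonn  (last char: 'n')
  sorted[8] = nonn$nonnnonmo  (last char: 'o')
  sorted[9] = nonnnonmononn$  (last char: '$')
  sorted[10] = onmononn$nonnn  (last char: 'n')
  sorted[11] = onn$nonnnonmon  (last char: 'n')
  sorted[12] = onnnonmononn$n  (last char: 'n')
  sorted[13] = ononn$nonnnonm  (last char: 'm')
Last column: nnnooonno$nnnm
Original string S is at sorted index 9

Answer: nnnooonno$nnnm
9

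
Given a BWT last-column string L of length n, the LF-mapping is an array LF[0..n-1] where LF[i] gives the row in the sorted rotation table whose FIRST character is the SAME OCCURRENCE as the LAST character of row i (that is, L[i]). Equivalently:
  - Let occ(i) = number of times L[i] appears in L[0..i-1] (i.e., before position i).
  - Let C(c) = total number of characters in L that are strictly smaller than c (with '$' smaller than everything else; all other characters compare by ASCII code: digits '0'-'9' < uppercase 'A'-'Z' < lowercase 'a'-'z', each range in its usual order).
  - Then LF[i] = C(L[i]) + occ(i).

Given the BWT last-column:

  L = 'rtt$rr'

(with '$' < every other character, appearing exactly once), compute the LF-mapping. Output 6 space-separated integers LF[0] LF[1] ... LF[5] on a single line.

Char counts: '$':1, 'r':3, 't':2
C (first-col start): C('$')=0, C('r')=1, C('t')=4
L[0]='r': occ=0, LF[0]=C('r')+0=1+0=1
L[1]='t': occ=0, LF[1]=C('t')+0=4+0=4
L[2]='t': occ=1, LF[2]=C('t')+1=4+1=5
L[3]='$': occ=0, LF[3]=C('$')+0=0+0=0
L[4]='r': occ=1, LF[4]=C('r')+1=1+1=2
L[5]='r': occ=2, LF[5]=C('r')+2=1+2=3

Answer: 1 4 5 0 2 3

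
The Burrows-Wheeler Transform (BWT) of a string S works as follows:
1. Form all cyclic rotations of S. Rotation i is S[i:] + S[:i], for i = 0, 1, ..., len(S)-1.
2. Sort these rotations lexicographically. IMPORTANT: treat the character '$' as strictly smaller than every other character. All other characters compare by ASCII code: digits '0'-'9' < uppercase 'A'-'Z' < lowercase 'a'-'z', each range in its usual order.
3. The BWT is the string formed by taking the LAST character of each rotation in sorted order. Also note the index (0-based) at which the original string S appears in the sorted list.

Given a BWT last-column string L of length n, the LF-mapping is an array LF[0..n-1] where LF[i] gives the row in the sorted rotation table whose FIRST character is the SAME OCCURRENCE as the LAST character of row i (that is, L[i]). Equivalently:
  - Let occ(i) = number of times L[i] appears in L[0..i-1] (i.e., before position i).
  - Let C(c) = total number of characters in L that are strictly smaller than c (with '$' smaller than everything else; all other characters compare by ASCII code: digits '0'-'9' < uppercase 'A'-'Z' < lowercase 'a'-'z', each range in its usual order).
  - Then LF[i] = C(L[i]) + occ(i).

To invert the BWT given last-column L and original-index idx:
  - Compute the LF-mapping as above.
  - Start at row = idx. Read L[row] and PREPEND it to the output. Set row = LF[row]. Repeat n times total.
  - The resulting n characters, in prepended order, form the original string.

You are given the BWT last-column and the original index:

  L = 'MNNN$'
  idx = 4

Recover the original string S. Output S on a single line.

LF mapping: 1 2 3 4 0
Walk LF starting at row 4, prepending L[row]:
  step 1: row=4, L[4]='$', prepend. Next row=LF[4]=0
  step 2: row=0, L[0]='M', prepend. Next row=LF[0]=1
  step 3: row=1, L[1]='N', prepend. Next row=LF[1]=2
  step 4: row=2, L[2]='N', prepend. Next row=LF[2]=3
  step 5: row=3, L[3]='N', prepend. Next row=LF[3]=4
Reversed output: NNNM$

Answer: NNNM$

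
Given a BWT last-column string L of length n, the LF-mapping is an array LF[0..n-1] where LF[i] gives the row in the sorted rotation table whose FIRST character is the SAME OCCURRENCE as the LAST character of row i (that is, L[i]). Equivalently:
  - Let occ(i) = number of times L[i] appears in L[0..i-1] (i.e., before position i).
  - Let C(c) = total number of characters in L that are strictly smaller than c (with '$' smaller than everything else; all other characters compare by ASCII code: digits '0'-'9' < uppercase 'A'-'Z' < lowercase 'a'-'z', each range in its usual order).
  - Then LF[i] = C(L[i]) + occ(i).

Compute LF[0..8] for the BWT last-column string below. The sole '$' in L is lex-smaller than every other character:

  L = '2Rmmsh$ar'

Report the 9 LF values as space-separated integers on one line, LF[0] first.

Answer: 1 2 5 6 8 4 0 3 7

Derivation:
Char counts: '$':1, '2':1, 'R':1, 'a':1, 'h':1, 'm':2, 'r':1, 's':1
C (first-col start): C('$')=0, C('2')=1, C('R')=2, C('a')=3, C('h')=4, C('m')=5, C('r')=7, C('s')=8
L[0]='2': occ=0, LF[0]=C('2')+0=1+0=1
L[1]='R': occ=0, LF[1]=C('R')+0=2+0=2
L[2]='m': occ=0, LF[2]=C('m')+0=5+0=5
L[3]='m': occ=1, LF[3]=C('m')+1=5+1=6
L[4]='s': occ=0, LF[4]=C('s')+0=8+0=8
L[5]='h': occ=0, LF[5]=C('h')+0=4+0=4
L[6]='$': occ=0, LF[6]=C('$')+0=0+0=0
L[7]='a': occ=0, LF[7]=C('a')+0=3+0=3
L[8]='r': occ=0, LF[8]=C('r')+0=7+0=7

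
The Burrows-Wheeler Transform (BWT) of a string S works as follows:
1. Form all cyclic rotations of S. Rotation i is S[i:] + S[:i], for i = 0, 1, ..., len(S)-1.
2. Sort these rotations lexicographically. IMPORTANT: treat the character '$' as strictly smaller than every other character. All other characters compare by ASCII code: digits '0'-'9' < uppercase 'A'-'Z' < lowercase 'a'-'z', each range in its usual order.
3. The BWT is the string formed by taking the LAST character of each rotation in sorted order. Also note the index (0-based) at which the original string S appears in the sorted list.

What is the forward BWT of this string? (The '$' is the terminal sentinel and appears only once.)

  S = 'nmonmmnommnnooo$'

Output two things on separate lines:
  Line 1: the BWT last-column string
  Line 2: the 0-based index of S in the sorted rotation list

All 16 rotations (rotation i = S[i:]+S[:i]):
  rot[0] = nmonmmnommnnooo$
  rot[1] = monmmnommnnooo$n
  rot[2] = onmmnommnnooo$nm
  rot[3] = nmmnommnnooo$nmo
  rot[4] = mmnommnnooo$nmon
  rot[5] = mnommnnooo$nmonm
  rot[6] = nommnnooo$nmonmm
  rot[7] = ommnnooo$nmonmmn
  rot[8] = mmnnooo$nmonmmno
  rot[9] = mnnooo$nmonmmnom
  rot[10] = nnooo$nmonmmnomm
  rot[11] = nooo$nmonmmnommn
  rot[12] = ooo$nmonmmnommnn
  rot[13] = oo$nmonmmnommnno
  rot[14] = o$nmonmmnommnnoo
  rot[15] = $nmonmmnommnnooo
Sorted (with $ < everything):
  sorted[0] = $nmonmmnommnnooo  (last char: 'o')
  sorted[1] = mmnnooo$nmonmmno  (last char: 'o')
  sorted[2] = mmnommnnooo$nmon  (last char: 'n')
  sorted[3] = mnnooo$nmonmmnom  (last char: 'm')
  sorted[4] = mnommnnooo$nmonm  (last char: 'm')
  sorted[5] = monmmnommnnooo$n  (last char: 'n')
  sorted[6] = nmmnommnnooo$nmo  (last char: 'o')
  sorted[7] = nmonmmnommnnooo$  (last char: '$')
  sorted[8] = nnooo$nmonmmnomm  (last char: 'm')
  sorted[9] = nommnnooo$nmonmm  (last char: 'm')
  sorted[10] = nooo$nmonmmnommn  (last char: 'n')
  sorted[11] = o$nmonmmnommnnoo  (last char: 'o')
  sorted[12] = ommnnooo$nmonmmn  (last char: 'n')
  sorted[13] = onmmnommnnooo$nm  (last char: 'm')
  sorted[14] = oo$nmonmmnommnno  (last char: 'o')
  sorted[15] = ooo$nmonmmnommnn  (last char: 'n')
Last column: oonmmno$mmnonmon
Original string S is at sorted index 7

Answer: oonmmno$mmnonmon
7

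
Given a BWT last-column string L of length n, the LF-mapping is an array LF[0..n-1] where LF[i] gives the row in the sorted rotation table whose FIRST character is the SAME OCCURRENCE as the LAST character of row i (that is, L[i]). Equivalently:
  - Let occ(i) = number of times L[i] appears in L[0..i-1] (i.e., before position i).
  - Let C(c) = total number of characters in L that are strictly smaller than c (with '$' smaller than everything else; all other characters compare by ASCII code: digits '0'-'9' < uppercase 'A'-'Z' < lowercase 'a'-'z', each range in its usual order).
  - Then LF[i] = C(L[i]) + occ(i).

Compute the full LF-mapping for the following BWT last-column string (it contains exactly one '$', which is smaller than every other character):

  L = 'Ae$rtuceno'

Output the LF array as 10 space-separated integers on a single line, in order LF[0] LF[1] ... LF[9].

Answer: 1 3 0 7 8 9 2 4 5 6

Derivation:
Char counts: '$':1, 'A':1, 'c':1, 'e':2, 'n':1, 'o':1, 'r':1, 't':1, 'u':1
C (first-col start): C('$')=0, C('A')=1, C('c')=2, C('e')=3, C('n')=5, C('o')=6, C('r')=7, C('t')=8, C('u')=9
L[0]='A': occ=0, LF[0]=C('A')+0=1+0=1
L[1]='e': occ=0, LF[1]=C('e')+0=3+0=3
L[2]='$': occ=0, LF[2]=C('$')+0=0+0=0
L[3]='r': occ=0, LF[3]=C('r')+0=7+0=7
L[4]='t': occ=0, LF[4]=C('t')+0=8+0=8
L[5]='u': occ=0, LF[5]=C('u')+0=9+0=9
L[6]='c': occ=0, LF[6]=C('c')+0=2+0=2
L[7]='e': occ=1, LF[7]=C('e')+1=3+1=4
L[8]='n': occ=0, LF[8]=C('n')+0=5+0=5
L[9]='o': occ=0, LF[9]=C('o')+0=6+0=6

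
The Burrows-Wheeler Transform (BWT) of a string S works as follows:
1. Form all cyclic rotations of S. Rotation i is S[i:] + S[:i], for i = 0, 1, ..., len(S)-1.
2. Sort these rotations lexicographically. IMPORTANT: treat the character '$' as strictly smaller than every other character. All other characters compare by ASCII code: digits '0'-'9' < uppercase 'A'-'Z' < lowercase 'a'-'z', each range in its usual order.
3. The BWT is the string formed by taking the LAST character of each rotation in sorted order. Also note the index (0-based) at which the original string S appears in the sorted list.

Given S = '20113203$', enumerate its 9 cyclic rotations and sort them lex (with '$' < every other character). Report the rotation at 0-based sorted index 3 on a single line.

All 9 rotations (rotation i = S[i:]+S[:i]):
  rot[0] = 20113203$
  rot[1] = 0113203$2
  rot[2] = 113203$20
  rot[3] = 13203$201
  rot[4] = 3203$2011
  rot[5] = 203$20113
  rot[6] = 03$201132
  rot[7] = 3$2011320
  rot[8] = $20113203
Sorted (with $ < everything):
  sorted[0] = $20113203
  sorted[1] = 0113203$2
  sorted[2] = 03$201132
  sorted[3] = 113203$20
  sorted[4] = 13203$201
  sorted[5] = 20113203$
  sorted[6] = 203$20113
  sorted[7] = 3$2011320
  sorted[8] = 3203$2011
sorted[3] = 113203$20

Answer: 113203$20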